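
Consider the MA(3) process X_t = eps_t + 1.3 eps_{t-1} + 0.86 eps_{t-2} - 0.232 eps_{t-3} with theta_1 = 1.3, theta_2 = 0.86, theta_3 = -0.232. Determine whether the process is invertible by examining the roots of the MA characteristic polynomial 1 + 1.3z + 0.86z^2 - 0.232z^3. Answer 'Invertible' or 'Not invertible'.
\text{Not invertible}

The MA(q) characteristic polynomial is P(z) = 1 + 1.3z + 0.86z^2 - 0.232z^3.
Invertibility requires all roots to lie outside the unit circle, i.e. |z| > 1 for every root.
Degree 3: look for a simple real root z0 first, then factor out (1 - z/z0) and solve the remaining quadratic.
Testing z0 = 5: P(5) = 1 + (1.3)(5) + (0.86)(5)^2 + (-0.232)(5)^3
  = 1 + (6.5) + (21.5) + (-29) = 0.  So z_0 = 5 is a root, |z_0| = 5.
Divide out the factor (1 - 0.2 z) = (1 - z/z0) (since 1/z0 = 0.2):
  P(z) = (1 - 0.2 z)(1 + (1.5) z + (1.16) z^2)
  [check: z-coef 1.5 - (0.2) = 1.3; z^2-coef 1.16 - (0.2)(1.5) = 0.86; z^3-coef -(0.2)(1.16) = -0.232.]
Remaining roots from the quadratic factor 1 + (1.5) z + (1.16) z^2:
  Set 1 + (1.5) z + (1.16) z^2 = 0, i.e. a z^2 + b z + c = 0 with a = 1.16, b = 1.5, c = 1.
  Discriminant D = b^2 - 4ac = (1.5)^2 - 4*(1.16)*1 = 2.25 - (4.64) = -2.39.
  D < 0, so the roots are the complex-conjugate pair z = (-b +/- i sqrt(-D)) / (2a) = -0.6466 +/- 0.6664i.
  For a conjugate pair |z|^2 = z * conj(z) = (product of roots) = c/a = 1/(1.16) = 0.862069, so |z| = sqrt(0.862069) = 0.9285 for both roots.
Moduli of all roots: 5.0000, 0.9285, 0.9285.
All moduli strictly greater than 1? No.
Verdict: Not invertible.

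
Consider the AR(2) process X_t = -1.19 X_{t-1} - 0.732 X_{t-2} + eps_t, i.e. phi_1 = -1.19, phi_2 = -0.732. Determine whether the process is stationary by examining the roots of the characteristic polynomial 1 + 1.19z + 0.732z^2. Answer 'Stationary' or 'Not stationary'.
\text{Stationary}

The AR(p) characteristic polynomial is P(z) = 1 + 1.19z + 0.732z^2.
Stationarity requires all roots to lie outside the unit circle, i.e. |z| > 1 for every root.
Set 1 + (1.19) z + (0.732) z^2 = 0, i.e. a z^2 + b z + c = 0 with a = 0.732, b = 1.19, c = 1.
Discriminant D = b^2 - 4ac = (1.19)^2 - 4*(0.732)*1 = 1.4161 - (2.928) = -1.5119.
D < 0, so the roots are the complex-conjugate pair z = (-b +/- i sqrt(-D)) / (2a) = -0.8128 +/- 0.8399i.
For a conjugate pair |z|^2 = z * conj(z) = (product of roots) = c/a = 1/(0.732) = 1.36612, so |z| = sqrt(1.36612) = 1.1688 for both roots.
Moduli of all roots: 1.1688, 1.1688.
All moduli strictly greater than 1? Yes.
Verdict: Stationary.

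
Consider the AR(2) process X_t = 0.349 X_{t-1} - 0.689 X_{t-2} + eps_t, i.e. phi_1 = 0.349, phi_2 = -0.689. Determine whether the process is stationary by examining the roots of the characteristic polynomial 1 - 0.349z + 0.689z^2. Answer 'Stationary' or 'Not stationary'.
\text{Stationary}

The AR(p) characteristic polynomial is P(z) = 1 - 0.349z + 0.689z^2.
Stationarity requires all roots to lie outside the unit circle, i.e. |z| > 1 for every root.
Set 1 + (-0.349) z + (0.689) z^2 = 0, i.e. a z^2 + b z + c = 0 with a = 0.689, b = -0.349, c = 1.
Discriminant D = b^2 - 4ac = (-0.349)^2 - 4*(0.689)*1 = 0.121801 - (2.756) = -2.634199.
D < 0, so the roots are the complex-conjugate pair z = (-b +/- i sqrt(-D)) / (2a) = 0.2533 +/- 1.1778i.
For a conjugate pair |z|^2 = z * conj(z) = (product of roots) = c/a = 1/(0.689) = 1.451379, so |z| = sqrt(1.451379) = 1.2047 for both roots.
Moduli of all roots: 1.2047, 1.2047.
All moduli strictly greater than 1? Yes.
Verdict: Stationary.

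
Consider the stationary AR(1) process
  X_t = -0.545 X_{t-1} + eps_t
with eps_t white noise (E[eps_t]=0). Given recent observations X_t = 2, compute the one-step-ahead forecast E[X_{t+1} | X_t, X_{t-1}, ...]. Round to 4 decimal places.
E[X_{t+1} \mid \mathcal F_t] = -1.0900

For an AR(p) model X_t = c + sum_i phi_i X_{t-i} + eps_t, the
one-step-ahead conditional mean is
  E[X_{t+1} | X_t, ...] = c + sum_i phi_i X_{t+1-i}.
Substitute known values:
  E[X_{t+1} | ...] = (-0.545) * (2)
                   = -1.0900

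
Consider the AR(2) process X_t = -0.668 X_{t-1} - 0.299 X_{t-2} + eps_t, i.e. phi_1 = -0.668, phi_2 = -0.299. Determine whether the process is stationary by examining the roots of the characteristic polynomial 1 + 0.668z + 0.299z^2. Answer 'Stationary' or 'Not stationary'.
\text{Stationary}

The AR(p) characteristic polynomial is P(z) = 1 + 0.668z + 0.299z^2.
Stationarity requires all roots to lie outside the unit circle, i.e. |z| > 1 for every root.
Set 1 + (0.668) z + (0.299) z^2 = 0, i.e. a z^2 + b z + c = 0 with a = 0.299, b = 0.668, c = 1.
Discriminant D = b^2 - 4ac = (0.668)^2 - 4*(0.299)*1 = 0.446224 - (1.196) = -0.749776.
D < 0, so the roots are the complex-conjugate pair z = (-b +/- i sqrt(-D)) / (2a) = -1.1171 +/- 1.448i.
For a conjugate pair |z|^2 = z * conj(z) = (product of roots) = c/a = 1/(0.299) = 3.344482, so |z| = sqrt(3.344482) = 1.8288 for both roots.
Moduli of all roots: 1.8288, 1.8288.
All moduli strictly greater than 1? Yes.
Verdict: Stationary.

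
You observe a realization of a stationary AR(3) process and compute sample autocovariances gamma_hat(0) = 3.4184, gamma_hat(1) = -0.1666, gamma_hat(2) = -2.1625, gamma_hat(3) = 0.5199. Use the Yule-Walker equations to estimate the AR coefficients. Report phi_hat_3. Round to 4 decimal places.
\hat\phi_{3} = 0.1190

The Yule-Walker equations for an AR(p) process read, in matrix form,
  Gamma_p phi = r_p,   with   (Gamma_p)_{ij} = gamma(|i - j|),
                       (r_p)_i = gamma(i),   i,j = 1..p.
Substitute the sample gammas (Toeplitz matrix and right-hand side of size 3):
  Gamma_p = [[3.4184, -0.1666, -2.1625], [-0.1666, 3.4184, -0.1666], [-2.1625, -0.1666, 3.4184]]
  r_p     = [-0.1666, -2.1625, 0.5199]
Written out (R1..R3):
  (R1) 3.4184 phi_1 - 0.1666 phi_2 - 2.1625 phi_3 = -0.1666
  (R2) -0.1666 phi_1 + 3.4184 phi_2 - 0.1666 phi_3 = -2.1625
  (R3) -2.1625 phi_1 - 0.1666 phi_2 + 3.4184 phi_3 = 0.5199
Gaussian elimination:
  R2 <- R2 - (-0.1666/3.4184) R1 = R2 - (-0.048736) R1:  3.410281 phi_2 - 0.271992 phi_3 = -2.170619
  R3 <- R3 - (-2.1625/3.4184) R1 = R3 - (-0.632606) R1:  -0.271992 phi_2 + 2.05039 phi_3 = 0.414508
  R3 <- R3 - (-0.271992/3.410281) R2 = R3 - (-0.079757) R2:  2.028697 phi_3 = 0.241387
Back-substitution:
  phi_hat_3 = 0.241387 / 2.028697 = 0.118986
  phi_hat_2 = (-2.170619 - (-0.271992)(0.118986)) / 3.410281 = -0.627003
  phi_hat_1 = (-0.1666 - (-0.1666)(-0.627003) - (-2.1625)(0.118986)) / 3.4184 = -0.004023
So phi_hat = [-0.0040, -0.6270, 0.1190].
Therefore phi_hat_3 = 0.1190.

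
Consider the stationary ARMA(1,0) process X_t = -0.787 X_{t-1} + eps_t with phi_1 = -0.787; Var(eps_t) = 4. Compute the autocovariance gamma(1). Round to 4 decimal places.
\gamma(1) = -8.2705

Multiply the model equation by X_{t-k} and take expectations. With theta_0 = psi_0 = 1 and psi_j the MA(infinity) weights, this gives
  gamma(k) - sum_i phi_i gamma(k-i) = c_k,
  c_k = sigma^2 * sum_{j=k..q} theta_j psi_{j-k}   (c_k = 0 for k > q),
using gamma(-m) = gamma(m).
Pure AR (q = 0): c_0 = sigma^2 = 4, c_k = 0 for k >= 1.
Equations for k = 0 and k = 1 (AR order 1):
  gamma(0) = phi_1 gamma(1) + c_0
  gamma(1) = phi_1 gamma(0) + c_1
Substituting the second into the first: gamma(0) (1 - phi_1^2) = c_0 + phi_1 c_1, so
  gamma(0) = c_0 / (1 - phi_1^2) = 4 / (1 - (-0.787)^2) = 4 / 0.380631 = 10.508866.
  gamma(1) = phi_1 gamma(0) = (-0.787)(10.508866) = -8.270477.
Therefore gamma(1) = -8.2705 (to 4 decimal places).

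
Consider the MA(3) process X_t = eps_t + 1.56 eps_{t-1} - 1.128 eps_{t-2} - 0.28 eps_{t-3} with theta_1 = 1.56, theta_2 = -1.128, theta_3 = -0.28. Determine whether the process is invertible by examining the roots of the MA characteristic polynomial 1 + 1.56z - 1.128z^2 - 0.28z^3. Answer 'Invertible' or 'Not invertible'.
\text{Not invertible}

The MA(q) characteristic polynomial is P(z) = 1 + 1.56z - 1.128z^2 - 0.28z^3.
Invertibility requires all roots to lie outside the unit circle, i.e. |z| > 1 for every root.
Degree 3: look for a simple real root z0 first, then factor out (1 - z/z0) and solve the remaining quadratic.
Testing z0 = -5: P(-5) = 1 + (1.56)(-5) + (-1.128)(-5)^2 + (-0.28)(-5)^3
  = 1 + (-7.8) + (-28.2) + (35) = 0.  So z_0 = -5 is a root, |z_0| = 5.
Divide out the factor (1 + 0.2 z) = (1 - z/z0) (since 1/z0 = -0.2):
  P(z) = (1 + 0.2 z)(1 + (1.36) z + (-1.4) z^2)
  [check: z-coef 1.36 - (-0.2) = 1.56; z^2-coef -1.4 - (-0.2)(1.36) = -1.128; z^3-coef -(-0.2)(-1.4) = -0.28.]
Remaining roots from the quadratic factor 1 + (1.36) z + (-1.4) z^2:
  Set 1 + (1.36) z + (-1.4) z^2 = 0, i.e. a z^2 + b z + c = 0 with a = -1.4, b = 1.36, c = 1.
  Discriminant D = b^2 - 4ac = (1.36)^2 - 4*(-1.4)*1 = 1.8496 - (-5.6) = 7.4496.
  D >= 0, so the roots are real: z = (-b +/- sqrt(D)) / (2a) = (-1.36 +/- 2.729396) / (-2.8).
    z_1 = (-1.36 + 2.729396) / (-2.8) = -0.4891,   |z_1| = 0.4891.
    z_2 = (-1.36 - 2.729396) / (-2.8) = 1.4605,   |z_2| = 1.4605.
Moduli of all roots: 5.0000, 0.4891, 1.4605.
All moduli strictly greater than 1? No.
Verdict: Not invertible.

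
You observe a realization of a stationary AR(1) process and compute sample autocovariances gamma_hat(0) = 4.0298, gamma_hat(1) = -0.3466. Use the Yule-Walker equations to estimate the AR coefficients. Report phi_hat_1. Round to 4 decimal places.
\hat\phi_{1} = -0.0860

The Yule-Walker equations for an AR(p) process read, in matrix form,
  Gamma_p phi = r_p,   with   (Gamma_p)_{ij} = gamma(|i - j|),
                       (r_p)_i = gamma(i),   i,j = 1..p.
Substitute the sample gammas (Toeplitz matrix and right-hand side of size 1):
  Gamma_p = [[4.0298]]
  r_p     = [-0.3466]
With p = 1 this is the single equation gamma(0) phi_1 = gamma(1):
  phi_hat_1 = gamma(1) / gamma(0) = -0.3466 / 4.0298 = -0.0860.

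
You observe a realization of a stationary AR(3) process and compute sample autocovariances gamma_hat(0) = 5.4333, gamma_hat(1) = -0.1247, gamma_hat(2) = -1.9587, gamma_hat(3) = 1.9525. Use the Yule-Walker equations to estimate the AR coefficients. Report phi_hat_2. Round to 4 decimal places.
\hat\phi_{2} = -0.3490

The Yule-Walker equations for an AR(p) process read, in matrix form,
  Gamma_p phi = r_p,   with   (Gamma_p)_{ij} = gamma(|i - j|),
                       (r_p)_i = gamma(i),   i,j = 1..p.
Substitute the sample gammas (Toeplitz matrix and right-hand side of size 3):
  Gamma_p = [[5.4333, -0.1247, -1.9587], [-0.1247, 5.4333, -0.1247], [-1.9587, -0.1247, 5.4333]]
  r_p     = [-0.1247, -1.9587, 1.9525]
Written out (R1..R3):
  (R1) 5.4333 phi_1 - 0.1247 phi_2 - 1.9587 phi_3 = -0.1247
  (R2) -0.1247 phi_1 + 5.4333 phi_2 - 0.1247 phi_3 = -1.9587
  (R3) -1.9587 phi_1 - 0.1247 phi_2 + 5.4333 phi_3 = 1.9525
Gaussian elimination:
  R2 <- R2 - (-0.1247/5.4333) R1 = R2 - (-0.022951) R1:  5.430438 phi_2 - 0.169654 phi_3 = -1.961562
  R3 <- R3 - (-1.9587/5.4333) R1 = R3 - (-0.360499) R1:  -0.169654 phi_2 + 4.72719 phi_3 = 1.907546
  R3 <- R3 - (-0.169654/5.430438) R2 = R3 - (-0.031241) R2:  4.72189 phi_3 = 1.846264
Back-substitution:
  phi_hat_3 = 1.846264 / 4.72189 = 0.391001
  phi_hat_2 = (-1.961562 - (-0.169654)(0.391001)) / 5.430438 = -0.349001
  phi_hat_1 = (-0.1247 - (-0.1247)(-0.349001) - (-1.9587)(0.391001)) / 5.4333 = 0.109995
So phi_hat = [0.1100, -0.3490, 0.3910].
Therefore phi_hat_2 = -0.3490.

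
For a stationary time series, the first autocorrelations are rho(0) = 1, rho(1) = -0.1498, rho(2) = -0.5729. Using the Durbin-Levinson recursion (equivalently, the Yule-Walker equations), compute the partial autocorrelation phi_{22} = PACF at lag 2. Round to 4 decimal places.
\phi_{22} = -0.6090

The PACF at lag k is phi_{kk}, the last component of the solution
to the Yule-Walker system G_k phi = r_k where
  (G_k)_{ij} = rho(|i - j|), (r_k)_i = rho(i), i,j = 1..k.
Equivalently, Durbin-Levinson gives phi_{kk} iteratively:
  phi_{11} = rho(1)
  phi_{kk} = [rho(k) - sum_{j=1..k-1} phi_{k-1,j} rho(k-j)]
            / [1 - sum_{j=1..k-1} phi_{k-1,j} rho(j)],
  phi_{k,j} = phi_{k-1,j} - phi_{kk} phi_{k-1,k-j},  j = 1..k-1.
Step k = 1:
  phi_11 = rho(1) = -0.1498.
Step k = 2:
  phi_22 = [rho(2) - phi_11 rho(1)] / [1 - phi_11 rho(1)] = [-0.5729 - (-0.1498)(-0.1498)] / [1 - (-0.1498)(-0.1498)]
         = -0.59534004 / 0.97755996 = -0.609.
Therefore phi_{22} = -0.6090.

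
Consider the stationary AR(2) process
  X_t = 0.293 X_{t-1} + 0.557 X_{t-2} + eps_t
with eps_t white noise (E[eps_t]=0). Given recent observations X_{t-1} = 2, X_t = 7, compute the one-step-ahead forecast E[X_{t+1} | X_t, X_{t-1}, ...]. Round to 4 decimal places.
E[X_{t+1} \mid \mathcal F_t] = 3.1650

For an AR(p) model X_t = c + sum_i phi_i X_{t-i} + eps_t, the
one-step-ahead conditional mean is
  E[X_{t+1} | X_t, ...] = c + sum_i phi_i X_{t+1-i}.
Substitute known values:
  E[X_{t+1} | ...] = (0.293) * (7) + (0.557) * (2)
                   = 3.1650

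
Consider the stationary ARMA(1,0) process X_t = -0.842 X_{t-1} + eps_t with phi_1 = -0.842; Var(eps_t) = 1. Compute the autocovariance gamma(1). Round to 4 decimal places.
\gamma(1) = -2.8931

Multiply the model equation by X_{t-k} and take expectations. With theta_0 = psi_0 = 1 and psi_j the MA(infinity) weights, this gives
  gamma(k) - sum_i phi_i gamma(k-i) = c_k,
  c_k = sigma^2 * sum_{j=k..q} theta_j psi_{j-k}   (c_k = 0 for k > q),
using gamma(-m) = gamma(m).
Pure AR (q = 0): c_0 = sigma^2 = 1, c_k = 0 for k >= 1.
Equations for k = 0 and k = 1 (AR order 1):
  gamma(0) = phi_1 gamma(1) + c_0
  gamma(1) = phi_1 gamma(0) + c_1
Substituting the second into the first: gamma(0) (1 - phi_1^2) = c_0 + phi_1 c_1, so
  gamma(0) = c_0 / (1 - phi_1^2) = 1 / (1 - (-0.842)^2) = 1 / 0.291036 = 3.436001.
  gamma(1) = phi_1 gamma(0) = (-0.842)(3.436001) = -2.893113.
Therefore gamma(1) = -2.8931 (to 4 decimal places).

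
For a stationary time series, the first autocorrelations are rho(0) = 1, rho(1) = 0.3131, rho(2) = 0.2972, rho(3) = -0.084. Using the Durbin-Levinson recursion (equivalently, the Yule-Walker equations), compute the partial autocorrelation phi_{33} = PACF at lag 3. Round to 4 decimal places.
\phi_{33} = -0.2630

The PACF at lag k is phi_{kk}, the last component of the solution
to the Yule-Walker system G_k phi = r_k where
  (G_k)_{ij} = rho(|i - j|), (r_k)_i = rho(i), i,j = 1..k.
Equivalently, Durbin-Levinson gives phi_{kk} iteratively:
  phi_{11} = rho(1)
  phi_{kk} = [rho(k) - sum_{j=1..k-1} phi_{k-1,j} rho(k-j)]
            / [1 - sum_{j=1..k-1} phi_{k-1,j} rho(j)],
  phi_{k,j} = phi_{k-1,j} - phi_{kk} phi_{k-1,k-j},  j = 1..k-1.
Step k = 1:
  phi_11 = rho(1) = 0.3131.
Step k = 2:
  phi_22 = [rho(2) - phi_11 rho(1)] / [1 - phi_11 rho(1)] = [0.2972 - (0.3131)(0.3131)] / [1 - (0.3131)(0.3131)]
         = 0.19916839 / 0.90196839 = 0.220815.
  Update: phi_21 = phi_11 - phi_22 phi_11 = 0.3131 - (0.220815)(0.3131) = 0.243963.
Step k = 3:
  phi_33 = [rho(3) - phi_21 rho(2) - phi_22 rho(1)] / [1 - phi_21 rho(1) - phi_22 rho(2)]
    numerator   = -0.084 - (0.243963)(0.2972) - (0.220815)(0.3131) = -0.22564299
    denominator = 1 - (0.243963)(0.3131) - (0.220815)(0.2972) = 0.85798897
  phi_33 = -0.22564299 / 0.85798897 = -0.263.
Therefore phi_{33} = -0.2630.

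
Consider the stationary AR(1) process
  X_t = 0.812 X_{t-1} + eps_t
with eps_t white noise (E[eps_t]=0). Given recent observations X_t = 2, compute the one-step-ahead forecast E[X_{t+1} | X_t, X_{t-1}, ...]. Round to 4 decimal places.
E[X_{t+1} \mid \mathcal F_t] = 1.6240

For an AR(p) model X_t = c + sum_i phi_i X_{t-i} + eps_t, the
one-step-ahead conditional mean is
  E[X_{t+1} | X_t, ...] = c + sum_i phi_i X_{t+1-i}.
Substitute known values:
  E[X_{t+1} | ...] = (0.812) * (2)
                   = 1.6240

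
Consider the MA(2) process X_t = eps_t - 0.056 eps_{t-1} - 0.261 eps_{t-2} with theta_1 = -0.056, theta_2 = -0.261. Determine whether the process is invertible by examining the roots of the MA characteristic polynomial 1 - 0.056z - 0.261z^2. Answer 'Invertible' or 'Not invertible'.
\text{Invertible}

The MA(q) characteristic polynomial is P(z) = 1 - 0.056z - 0.261z^2.
Invertibility requires all roots to lie outside the unit circle, i.e. |z| > 1 for every root.
Set 1 + (-0.056) z + (-0.261) z^2 = 0, i.e. a z^2 + b z + c = 0 with a = -0.261, b = -0.056, c = 1.
Discriminant D = b^2 - 4ac = (-0.056)^2 - 4*(-0.261)*1 = 0.003136 - (-1.044) = 1.047136.
D >= 0, so the roots are real: z = (-b +/- sqrt(D)) / (2a) = (0.056 +/- 1.023297) / (-0.522).
  z_1 = (0.056 + 1.023297) / (-0.522) = -2.0676,   |z_1| = 2.0676.
  z_2 = (0.056 - 1.023297) / (-0.522) = 1.8531,   |z_2| = 1.8531.
Moduli of all roots: 2.0676, 1.8531.
All moduli strictly greater than 1? Yes.
Verdict: Invertible.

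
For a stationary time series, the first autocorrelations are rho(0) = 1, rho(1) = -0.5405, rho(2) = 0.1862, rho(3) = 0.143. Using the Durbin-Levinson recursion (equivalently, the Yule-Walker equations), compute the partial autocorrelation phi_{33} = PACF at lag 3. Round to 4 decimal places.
\phi_{33} = 0.2570

The PACF at lag k is phi_{kk}, the last component of the solution
to the Yule-Walker system G_k phi = r_k where
  (G_k)_{ij} = rho(|i - j|), (r_k)_i = rho(i), i,j = 1..k.
Equivalently, Durbin-Levinson gives phi_{kk} iteratively:
  phi_{11} = rho(1)
  phi_{kk} = [rho(k) - sum_{j=1..k-1} phi_{k-1,j} rho(k-j)]
            / [1 - sum_{j=1..k-1} phi_{k-1,j} rho(j)],
  phi_{k,j} = phi_{k-1,j} - phi_{kk} phi_{k-1,k-j},  j = 1..k-1.
Step k = 1:
  phi_11 = rho(1) = -0.5405.
Step k = 2:
  phi_22 = [rho(2) - phi_11 rho(1)] / [1 - phi_11 rho(1)] = [0.1862 - (-0.5405)(-0.5405)] / [1 - (-0.5405)(-0.5405)]
         = -0.10594025 / 0.70785975 = -0.149663.
  Update: phi_21 = phi_11 - phi_22 phi_11 = -0.5405 - (-0.149663)(-0.5405) = -0.621393.
Step k = 3:
  phi_33 = [rho(3) - phi_21 rho(2) - phi_22 rho(1)] / [1 - phi_21 rho(1) - phi_22 rho(2)]
    numerator   = 0.143 - (-0.621393)(0.1862) - (-0.149663)(-0.5405) = 0.1778106
    denominator = 1 - (-0.621393)(-0.5405) - (-0.149663)(0.1862) = 0.69200444
  phi_33 = 0.1778106 / 0.69200444 = 0.257.
Therefore phi_{33} = 0.2570.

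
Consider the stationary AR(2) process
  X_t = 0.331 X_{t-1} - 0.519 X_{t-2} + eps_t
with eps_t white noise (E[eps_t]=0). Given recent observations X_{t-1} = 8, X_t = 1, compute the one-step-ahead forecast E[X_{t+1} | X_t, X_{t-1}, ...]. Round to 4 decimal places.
E[X_{t+1} \mid \mathcal F_t] = -3.8210

For an AR(p) model X_t = c + sum_i phi_i X_{t-i} + eps_t, the
one-step-ahead conditional mean is
  E[X_{t+1} | X_t, ...] = c + sum_i phi_i X_{t+1-i}.
Substitute known values:
  E[X_{t+1} | ...] = (0.331) * (1) + (-0.519) * (8)
                   = -3.8210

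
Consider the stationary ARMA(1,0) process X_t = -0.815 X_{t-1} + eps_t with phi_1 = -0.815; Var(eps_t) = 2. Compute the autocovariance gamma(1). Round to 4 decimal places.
\gamma(1) = -4.8544

Multiply the model equation by X_{t-k} and take expectations. With theta_0 = psi_0 = 1 and psi_j the MA(infinity) weights, this gives
  gamma(k) - sum_i phi_i gamma(k-i) = c_k,
  c_k = sigma^2 * sum_{j=k..q} theta_j psi_{j-k}   (c_k = 0 for k > q),
using gamma(-m) = gamma(m).
Pure AR (q = 0): c_0 = sigma^2 = 2, c_k = 0 for k >= 1.
Equations for k = 0 and k = 1 (AR order 1):
  gamma(0) = phi_1 gamma(1) + c_0
  gamma(1) = phi_1 gamma(0) + c_1
Substituting the second into the first: gamma(0) (1 - phi_1^2) = c_0 + phi_1 c_1, so
  gamma(0) = c_0 / (1 - phi_1^2) = 2 / (1 - (-0.815)^2) = 2 / 0.335775 = 5.95637.
  gamma(1) = phi_1 gamma(0) = (-0.815)(5.95637) = -4.854441.
Therefore gamma(1) = -4.8544 (to 4 decimal places).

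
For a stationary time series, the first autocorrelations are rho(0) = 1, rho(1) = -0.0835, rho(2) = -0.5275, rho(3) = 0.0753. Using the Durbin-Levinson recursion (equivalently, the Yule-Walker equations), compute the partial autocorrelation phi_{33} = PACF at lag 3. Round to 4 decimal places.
\phi_{33} = -0.0530

The PACF at lag k is phi_{kk}, the last component of the solution
to the Yule-Walker system G_k phi = r_k where
  (G_k)_{ij} = rho(|i - j|), (r_k)_i = rho(i), i,j = 1..k.
Equivalently, Durbin-Levinson gives phi_{kk} iteratively:
  phi_{11} = rho(1)
  phi_{kk} = [rho(k) - sum_{j=1..k-1} phi_{k-1,j} rho(k-j)]
            / [1 - sum_{j=1..k-1} phi_{k-1,j} rho(j)],
  phi_{k,j} = phi_{k-1,j} - phi_{kk} phi_{k-1,k-j},  j = 1..k-1.
Step k = 1:
  phi_11 = rho(1) = -0.0835.
Step k = 2:
  phi_22 = [rho(2) - phi_11 rho(1)] / [1 - phi_11 rho(1)] = [-0.5275 - (-0.0835)(-0.0835)] / [1 - (-0.0835)(-0.0835)]
         = -0.53447225 / 0.99302775 = -0.538225.
  Update: phi_21 = phi_11 - phi_22 phi_11 = -0.0835 - (-0.538225)(-0.0835) = -0.128442.
Step k = 3:
  phi_33 = [rho(3) - phi_21 rho(2) - phi_22 rho(1)] / [1 - phi_21 rho(1) - phi_22 rho(2)]
    numerator   = 0.0753 - (-0.128442)(-0.5275) - (-0.538225)(-0.0835) = -0.03739482
    denominator = 1 - (-0.128442)(-0.0835) - (-0.538225)(-0.5275) = 0.70536148
  phi_33 = -0.03739482 / 0.70536148 = -0.053.
Therefore phi_{33} = -0.0530.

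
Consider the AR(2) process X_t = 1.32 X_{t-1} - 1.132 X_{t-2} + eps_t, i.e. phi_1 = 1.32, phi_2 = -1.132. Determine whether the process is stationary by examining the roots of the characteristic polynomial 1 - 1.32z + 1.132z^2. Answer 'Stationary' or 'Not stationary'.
\text{Not stationary}

The AR(p) characteristic polynomial is P(z) = 1 - 1.32z + 1.132z^2.
Stationarity requires all roots to lie outside the unit circle, i.e. |z| > 1 for every root.
Set 1 + (-1.32) z + (1.132) z^2 = 0, i.e. a z^2 + b z + c = 0 with a = 1.132, b = -1.32, c = 1.
Discriminant D = b^2 - 4ac = (-1.32)^2 - 4*(1.132)*1 = 1.7424 - (4.528) = -2.7856.
D < 0, so the roots are the complex-conjugate pair z = (-b +/- i sqrt(-D)) / (2a) = 0.583 +/- 0.7372i.
For a conjugate pair |z|^2 = z * conj(z) = (product of roots) = c/a = 1/(1.132) = 0.883392, so |z| = sqrt(0.883392) = 0.9399 for both roots.
Moduli of all roots: 0.9399, 0.9399.
All moduli strictly greater than 1? No.
Verdict: Not stationary.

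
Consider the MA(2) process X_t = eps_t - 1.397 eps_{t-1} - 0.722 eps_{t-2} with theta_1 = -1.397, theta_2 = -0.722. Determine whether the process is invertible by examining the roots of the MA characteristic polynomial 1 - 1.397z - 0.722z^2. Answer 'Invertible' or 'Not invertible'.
\text{Not invertible}

The MA(q) characteristic polynomial is P(z) = 1 - 1.397z - 0.722z^2.
Invertibility requires all roots to lie outside the unit circle, i.e. |z| > 1 for every root.
Set 1 + (-1.397) z + (-0.722) z^2 = 0, i.e. a z^2 + b z + c = 0 with a = -0.722, b = -1.397, c = 1.
Discriminant D = b^2 - 4ac = (-1.397)^2 - 4*(-0.722)*1 = 1.951609 - (-2.888) = 4.839609.
D >= 0, so the roots are real: z = (-b +/- sqrt(D)) / (2a) = (1.397 +/- 2.199911) / (-1.444).
  z_1 = (1.397 + 2.199911) / (-1.444) = -2.4909,   |z_1| = 2.4909.
  z_2 = (1.397 - 2.199911) / (-1.444) = 0.556,   |z_2| = 0.556.
Moduli of all roots: 2.4909, 0.5560.
All moduli strictly greater than 1? No.
Verdict: Not invertible.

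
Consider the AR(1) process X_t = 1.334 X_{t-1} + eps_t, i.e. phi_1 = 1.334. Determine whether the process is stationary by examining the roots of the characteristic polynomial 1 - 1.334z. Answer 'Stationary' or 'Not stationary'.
\text{Not stationary}

The AR(p) characteristic polynomial is P(z) = 1 - 1.334z.
Stationarity requires all roots to lie outside the unit circle, i.e. |z| > 1 for every root.
This is linear in z: 1 + (-1.334) z = 0  =>  z = -1/(-1.334) = 0.749625,  |z| = 0.749625.
Moduli of all roots: 0.7496.
All moduli strictly greater than 1? No.
Verdict: Not stationary.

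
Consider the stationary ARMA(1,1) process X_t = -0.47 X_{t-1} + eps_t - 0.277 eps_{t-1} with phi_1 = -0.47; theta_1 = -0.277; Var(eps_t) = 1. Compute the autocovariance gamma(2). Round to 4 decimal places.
\gamma(2) = 0.5093

Multiply the model equation by X_{t-k} and take expectations. With theta_0 = psi_0 = 1 and psi_j the MA(infinity) weights, this gives
  gamma(k) - sum_i phi_i gamma(k-i) = c_k,
  c_k = sigma^2 * sum_{j=k..q} theta_j psi_{j-k}   (c_k = 0 for k > q),
using gamma(-m) = gamma(m).
psi-weights needed (psi_j = theta_j + sum_i phi_i psi_{j-i}):
  psi_1 = theta_1 + phi_1 = -0.277 + (-0.47) = -0.747
Right-hand sides:
  c_0 = sigma^2 (1 + theta_1 psi_1) = 1 * (1 + (-0.277)(-0.747)) = 1 * 1.206919 = 1.206919
  c_1 = sigma^2 theta_1 = 1 * (-0.277) = -0.277
  c_2 = 0
Equations for k = 0 and k = 1 (AR order 1):
  gamma(0) = phi_1 gamma(1) + c_0
  gamma(1) = phi_1 gamma(0) + c_1
Substituting the second into the first: gamma(0) (1 - phi_1^2) = c_0 + phi_1 c_1, so
  gamma(0) = (c_0 + phi_1 c_1) / (1 - phi_1^2) = (1.206919 + (-0.47)(-0.277)) / (1 - (-0.47)^2) = 1.337109 / 0.7791 = 1.716223.
  gamma(1) = phi_1 gamma(0) + c_1 = (-0.47)(1.716223) + (-0.277) = -1.083625.
For k = 2 (> q): gamma(2) = phi_1 gamma(1) = (-0.47)(-1.083625) = 0.509304.
Therefore gamma(2) = 0.5093 (to 4 decimal places).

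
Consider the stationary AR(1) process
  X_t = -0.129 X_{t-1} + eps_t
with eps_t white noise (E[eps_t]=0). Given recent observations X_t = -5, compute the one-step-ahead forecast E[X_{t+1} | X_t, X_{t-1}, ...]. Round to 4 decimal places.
E[X_{t+1} \mid \mathcal F_t] = 0.6450

For an AR(p) model X_t = c + sum_i phi_i X_{t-i} + eps_t, the
one-step-ahead conditional mean is
  E[X_{t+1} | X_t, ...] = c + sum_i phi_i X_{t+1-i}.
Substitute known values:
  E[X_{t+1} | ...] = (-0.129) * (-5)
                   = 0.6450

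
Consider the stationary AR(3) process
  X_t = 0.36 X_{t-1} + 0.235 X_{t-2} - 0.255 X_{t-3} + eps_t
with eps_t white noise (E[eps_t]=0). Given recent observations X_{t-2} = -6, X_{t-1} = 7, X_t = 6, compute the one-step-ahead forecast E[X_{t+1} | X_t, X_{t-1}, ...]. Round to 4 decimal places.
E[X_{t+1} \mid \mathcal F_t] = 5.3350

For an AR(p) model X_t = c + sum_i phi_i X_{t-i} + eps_t, the
one-step-ahead conditional mean is
  E[X_{t+1} | X_t, ...] = c + sum_i phi_i X_{t+1-i}.
Substitute known values:
  E[X_{t+1} | ...] = (0.36) * (6) + (0.235) * (7) + (-0.255) * (-6)
                   = 5.3350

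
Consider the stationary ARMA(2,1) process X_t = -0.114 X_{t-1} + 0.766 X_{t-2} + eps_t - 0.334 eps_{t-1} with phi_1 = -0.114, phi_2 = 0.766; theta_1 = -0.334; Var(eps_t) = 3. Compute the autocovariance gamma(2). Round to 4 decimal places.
\gamma(2) = 11.7256

Multiply the model equation by X_{t-k} and take expectations. With theta_0 = psi_0 = 1 and psi_j the MA(infinity) weights, this gives
  gamma(k) - sum_i phi_i gamma(k-i) = c_k,
  c_k = sigma^2 * sum_{j=k..q} theta_j psi_{j-k}   (c_k = 0 for k > q),
using gamma(-m) = gamma(m).
psi-weights needed (psi_j = theta_j + sum_i phi_i psi_{j-i}):
  psi_1 = theta_1 + phi_1 = -0.334 + (-0.114) = -0.448
Right-hand sides:
  c_0 = sigma^2 (1 + theta_1 psi_1) = 3 * (1 + (-0.334)(-0.448)) = 3 * 1.149632 = 3.448896
  c_1 = sigma^2 theta_1 = 3 * (-0.334) = -1.002
  c_2 = 0
Equations for k = 0, 1, 2 (AR order 2, c_2 = 0):
  (E0) gamma(0) = phi_1 gamma(1) + phi_2 gamma(2) + c_0
  (E1) gamma(1) = phi_1 gamma(0) + phi_2 gamma(1) + c_1
  (E2) gamma(2) = phi_1 gamma(1) + phi_2 gamma(0)
From (E1): gamma(1) = A gamma(0) + B with
  A = phi_1 / (1 - phi_2) = -0.114 / 0.234 = -0.487179,   B = c_1 / (1 - phi_2) = -1.002 / 0.234 = -4.282051.
Insert (E2) into (E0): gamma(0) (1 - phi_2^2) = phi_1 (1 + phi_2) gamma(1) + c_0.
  phi_1 (1 + phi_2) = (-0.114)(1.766) = -0.201324,   1 - phi_2^2 = 0.413244.
Replace gamma(1) by A gamma(0) + B and collect gamma(0):
  gamma(0) [0.413244 - (-0.201324)(-0.487179)] = (-0.201324)(-4.282051) + 3.448896
  gamma(0) * 0.315163 = 4.310976
  gamma(0) = 4.310976 / 0.315163 = 13.678556.
  gamma(1) = A gamma(0) + B = (-0.487179)(13.678556) + (-4.282051) = -10.945963.
  gamma(2) = phi_1 gamma(1) + phi_2 gamma(0) = (-0.114)(-10.945963) + (0.766)(13.678556) = 11.725613.
Therefore gamma(2) = 11.7256 (to 4 decimal places).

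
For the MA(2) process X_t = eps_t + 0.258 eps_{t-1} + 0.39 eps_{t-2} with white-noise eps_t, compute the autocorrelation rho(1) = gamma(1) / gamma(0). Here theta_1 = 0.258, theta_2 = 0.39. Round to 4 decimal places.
\rho(1) = 0.2943

For an MA(q) process with theta_0 = 1, the autocovariance is
  gamma(k) = sigma^2 * sum_{i=0..q-k} theta_i * theta_{i+k},
and rho(k) = gamma(k) / gamma(0). Sigma^2 cancels.
  numerator   = (1)*(0.258) + (0.258)*(0.39) = 0.35862.
  denominator = (1)^2 + (0.258)^2 + (0.39)^2 = 1.218664.
  rho(1) = 0.35862 / 1.218664 = 0.2943.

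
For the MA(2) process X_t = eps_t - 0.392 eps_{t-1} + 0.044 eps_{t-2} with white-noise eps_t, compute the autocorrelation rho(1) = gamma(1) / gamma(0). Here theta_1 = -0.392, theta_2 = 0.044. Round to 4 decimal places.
\rho(1) = -0.3541

For an MA(q) process with theta_0 = 1, the autocovariance is
  gamma(k) = sigma^2 * sum_{i=0..q-k} theta_i * theta_{i+k},
and rho(k) = gamma(k) / gamma(0). Sigma^2 cancels.
  numerator   = (1)*(-0.392) + (-0.392)*(0.044) = -0.409248.
  denominator = (1)^2 + (-0.392)^2 + (0.044)^2 = 1.1556.
  rho(1) = -0.409248 / 1.1556 = -0.3541.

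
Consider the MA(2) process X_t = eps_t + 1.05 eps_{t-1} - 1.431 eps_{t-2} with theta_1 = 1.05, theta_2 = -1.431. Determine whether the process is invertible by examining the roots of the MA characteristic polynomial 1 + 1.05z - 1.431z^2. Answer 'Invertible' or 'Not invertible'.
\text{Not invertible}

The MA(q) characteristic polynomial is P(z) = 1 + 1.05z - 1.431z^2.
Invertibility requires all roots to lie outside the unit circle, i.e. |z| > 1 for every root.
Set 1 + (1.05) z + (-1.431) z^2 = 0, i.e. a z^2 + b z + c = 0 with a = -1.431, b = 1.05, c = 1.
Discriminant D = b^2 - 4ac = (1.05)^2 - 4*(-1.431)*1 = 1.1025 - (-5.724) = 6.8265.
D >= 0, so the roots are real: z = (-b +/- sqrt(D)) / (2a) = (-1.05 +/- 2.612757) / (-2.862).
  z_1 = (-1.05 + 2.612757) / (-2.862) = -0.546,   |z_1| = 0.546.
  z_2 = (-1.05 - 2.612757) / (-2.862) = 1.2798,   |z_2| = 1.2798.
Moduli of all roots: 0.5460, 1.2798.
All moduli strictly greater than 1? No.
Verdict: Not invertible.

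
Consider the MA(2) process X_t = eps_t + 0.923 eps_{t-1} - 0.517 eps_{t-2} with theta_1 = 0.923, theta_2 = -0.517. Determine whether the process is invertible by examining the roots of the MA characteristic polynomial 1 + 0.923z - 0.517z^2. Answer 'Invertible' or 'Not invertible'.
\text{Not invertible}

The MA(q) characteristic polynomial is P(z) = 1 + 0.923z - 0.517z^2.
Invertibility requires all roots to lie outside the unit circle, i.e. |z| > 1 for every root.
Set 1 + (0.923) z + (-0.517) z^2 = 0, i.e. a z^2 + b z + c = 0 with a = -0.517, b = 0.923, c = 1.
Discriminant D = b^2 - 4ac = (0.923)^2 - 4*(-0.517)*1 = 0.851929 - (-2.068) = 2.919929.
D >= 0, so the roots are real: z = (-b +/- sqrt(D)) / (2a) = (-0.923 +/- 1.70878) / (-1.034).
  z_1 = (-0.923 + 1.70878) / (-1.034) = -0.7599,   |z_1| = 0.7599.
  z_2 = (-0.923 - 1.70878) / (-1.034) = 2.5452,   |z_2| = 2.5452.
Moduli of all roots: 0.7599, 2.5452.
All moduli strictly greater than 1? No.
Verdict: Not invertible.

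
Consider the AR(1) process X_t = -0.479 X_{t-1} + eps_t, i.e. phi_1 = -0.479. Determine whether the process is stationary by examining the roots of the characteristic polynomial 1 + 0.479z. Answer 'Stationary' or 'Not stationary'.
\text{Stationary}

The AR(p) characteristic polynomial is P(z) = 1 + 0.479z.
Stationarity requires all roots to lie outside the unit circle, i.e. |z| > 1 for every root.
This is linear in z: 1 + (0.479) z = 0  =>  z = -1/(0.479) = -2.087683,  |z| = 2.087683.
Moduli of all roots: 2.0877.
All moduli strictly greater than 1? Yes.
Verdict: Stationary.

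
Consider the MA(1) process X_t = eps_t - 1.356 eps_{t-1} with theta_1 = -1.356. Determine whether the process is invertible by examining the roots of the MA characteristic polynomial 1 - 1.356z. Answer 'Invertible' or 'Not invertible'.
\text{Not invertible}

The MA(q) characteristic polynomial is P(z) = 1 - 1.356z.
Invertibility requires all roots to lie outside the unit circle, i.e. |z| > 1 for every root.
This is linear in z: 1 + (-1.356) z = 0  =>  z = -1/(-1.356) = 0.737463,  |z| = 0.737463.
Moduli of all roots: 0.7375.
All moduli strictly greater than 1? No.
Verdict: Not invertible.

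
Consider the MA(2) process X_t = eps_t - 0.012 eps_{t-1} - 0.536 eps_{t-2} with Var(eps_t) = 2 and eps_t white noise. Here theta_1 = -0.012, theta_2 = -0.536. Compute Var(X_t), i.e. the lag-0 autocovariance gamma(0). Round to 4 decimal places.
\gamma(0) = 2.5749

For an MA(q) process X_t = eps_t + sum_i theta_i eps_{t-i} with
Var(eps_t) = sigma^2, the variance is
  gamma(0) = sigma^2 * (1 + sum_i theta_i^2).
  sum_i theta_i^2 = (-0.012)^2 + (-0.536)^2 = 0.000144 + 0.287296 = 0.28744.
  gamma(0) = 2 * (1 + 0.28744) = 2 * 1.28744 = 2.57488, which rounds to 2.5749.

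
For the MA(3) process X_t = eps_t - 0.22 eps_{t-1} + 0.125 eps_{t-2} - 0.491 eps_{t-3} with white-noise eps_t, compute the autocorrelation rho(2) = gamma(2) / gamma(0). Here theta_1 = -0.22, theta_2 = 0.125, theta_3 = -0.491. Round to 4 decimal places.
\rho(2) = 0.1785

For an MA(q) process with theta_0 = 1, the autocovariance is
  gamma(k) = sigma^2 * sum_{i=0..q-k} theta_i * theta_{i+k},
and rho(k) = gamma(k) / gamma(0). Sigma^2 cancels.
  numerator   = (1)*(0.125) + (-0.22)*(-0.491) = 0.23302.
  denominator = (1)^2 + (-0.22)^2 + (0.125)^2 + (-0.491)^2 = 1.305106.
  rho(2) = 0.23302 / 1.305106 = 0.1785.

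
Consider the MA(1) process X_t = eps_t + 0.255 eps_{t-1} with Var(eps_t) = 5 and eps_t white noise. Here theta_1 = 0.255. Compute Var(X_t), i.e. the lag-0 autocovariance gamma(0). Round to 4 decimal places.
\gamma(0) = 5.3251

For an MA(q) process X_t = eps_t + sum_i theta_i eps_{t-i} with
Var(eps_t) = sigma^2, the variance is
  gamma(0) = sigma^2 * (1 + sum_i theta_i^2).
  sum_i theta_i^2 = (0.255)^2 = 0.065025.
  gamma(0) = 5 * (1 + 0.065025) = 5 * 1.065025 = 5.325125, which rounds to 5.3251.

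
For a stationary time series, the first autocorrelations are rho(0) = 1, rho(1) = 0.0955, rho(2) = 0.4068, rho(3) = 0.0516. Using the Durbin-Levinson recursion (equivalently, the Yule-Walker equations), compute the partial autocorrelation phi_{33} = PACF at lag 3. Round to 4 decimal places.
\phi_{33} = -0.0120

The PACF at lag k is phi_{kk}, the last component of the solution
to the Yule-Walker system G_k phi = r_k where
  (G_k)_{ij} = rho(|i - j|), (r_k)_i = rho(i), i,j = 1..k.
Equivalently, Durbin-Levinson gives phi_{kk} iteratively:
  phi_{11} = rho(1)
  phi_{kk} = [rho(k) - sum_{j=1..k-1} phi_{k-1,j} rho(k-j)]
            / [1 - sum_{j=1..k-1} phi_{k-1,j} rho(j)],
  phi_{k,j} = phi_{k-1,j} - phi_{kk} phi_{k-1,k-j},  j = 1..k-1.
Step k = 1:
  phi_11 = rho(1) = 0.0955.
Step k = 2:
  phi_22 = [rho(2) - phi_11 rho(1)] / [1 - phi_11 rho(1)] = [0.4068 - (0.0955)(0.0955)] / [1 - (0.0955)(0.0955)]
         = 0.39767975 / 0.99087975 = 0.40134.
  Update: phi_21 = phi_11 - phi_22 phi_11 = 0.0955 - (0.40134)(0.0955) = 0.057172.
Step k = 3:
  phi_33 = [rho(3) - phi_21 rho(2) - phi_22 rho(1)] / [1 - phi_21 rho(1) - phi_22 rho(2)]
    numerator   = 0.0516 - (0.057172)(0.4068) - (0.40134)(0.0955) = -0.00998556
    denominator = 1 - (0.057172)(0.0955) - (0.40134)(0.4068) = 0.83127493
  phi_33 = -0.00998556 / 0.83127493 = -0.012.
Therefore phi_{33} = -0.0120.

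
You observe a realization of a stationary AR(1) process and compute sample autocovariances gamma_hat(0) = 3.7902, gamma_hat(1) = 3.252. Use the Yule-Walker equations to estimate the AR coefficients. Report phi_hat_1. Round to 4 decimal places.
\hat\phi_{1} = 0.8580

The Yule-Walker equations for an AR(p) process read, in matrix form,
  Gamma_p phi = r_p,   with   (Gamma_p)_{ij} = gamma(|i - j|),
                       (r_p)_i = gamma(i),   i,j = 1..p.
Substitute the sample gammas (Toeplitz matrix and right-hand side of size 1):
  Gamma_p = [[3.7902]]
  r_p     = [3.252]
With p = 1 this is the single equation gamma(0) phi_1 = gamma(1):
  phi_hat_1 = gamma(1) / gamma(0) = 3.252 / 3.7902 = 0.8580.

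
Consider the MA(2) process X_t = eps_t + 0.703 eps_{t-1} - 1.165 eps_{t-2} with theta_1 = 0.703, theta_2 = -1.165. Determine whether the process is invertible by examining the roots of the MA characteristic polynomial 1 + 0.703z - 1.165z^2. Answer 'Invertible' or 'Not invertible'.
\text{Not invertible}

The MA(q) characteristic polynomial is P(z) = 1 + 0.703z - 1.165z^2.
Invertibility requires all roots to lie outside the unit circle, i.e. |z| > 1 for every root.
Set 1 + (0.703) z + (-1.165) z^2 = 0, i.e. a z^2 + b z + c = 0 with a = -1.165, b = 0.703, c = 1.
Discriminant D = b^2 - 4ac = (0.703)^2 - 4*(-1.165)*1 = 0.494209 - (-4.66) = 5.154209.
D >= 0, so the roots are real: z = (-b +/- sqrt(D)) / (2a) = (-0.703 +/- 2.270288) / (-2.33).
  z_1 = (-0.703 + 2.270288) / (-2.33) = -0.6727,   |z_1| = 0.6727.
  z_2 = (-0.703 - 2.270288) / (-2.33) = 1.2761,   |z_2| = 1.2761.
Moduli of all roots: 0.6727, 1.2761.
All moduli strictly greater than 1? No.
Verdict: Not invertible.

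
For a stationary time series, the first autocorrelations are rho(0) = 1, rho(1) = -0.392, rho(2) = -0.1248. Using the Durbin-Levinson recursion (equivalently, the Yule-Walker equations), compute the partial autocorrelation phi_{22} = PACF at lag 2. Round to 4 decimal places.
\phi_{22} = -0.3290

The PACF at lag k is phi_{kk}, the last component of the solution
to the Yule-Walker system G_k phi = r_k where
  (G_k)_{ij} = rho(|i - j|), (r_k)_i = rho(i), i,j = 1..k.
Equivalently, Durbin-Levinson gives phi_{kk} iteratively:
  phi_{11} = rho(1)
  phi_{kk} = [rho(k) - sum_{j=1..k-1} phi_{k-1,j} rho(k-j)]
            / [1 - sum_{j=1..k-1} phi_{k-1,j} rho(j)],
  phi_{k,j} = phi_{k-1,j} - phi_{kk} phi_{k-1,k-j},  j = 1..k-1.
Step k = 1:
  phi_11 = rho(1) = -0.392.
Step k = 2:
  phi_22 = [rho(2) - phi_11 rho(1)] / [1 - phi_11 rho(1)] = [-0.1248 - (-0.392)(-0.392)] / [1 - (-0.392)(-0.392)]
         = -0.278464 / 0.846336 = -0.329.
Therefore phi_{22} = -0.3290.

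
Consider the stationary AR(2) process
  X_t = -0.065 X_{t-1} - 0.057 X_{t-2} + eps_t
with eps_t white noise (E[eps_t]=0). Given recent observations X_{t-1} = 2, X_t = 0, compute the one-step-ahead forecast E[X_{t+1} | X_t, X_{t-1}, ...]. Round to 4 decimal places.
E[X_{t+1} \mid \mathcal F_t] = -0.1140

For an AR(p) model X_t = c + sum_i phi_i X_{t-i} + eps_t, the
one-step-ahead conditional mean is
  E[X_{t+1} | X_t, ...] = c + sum_i phi_i X_{t+1-i}.
Substitute known values:
  E[X_{t+1} | ...] = (-0.065) * (0) + (-0.057) * (2)
                   = -0.1140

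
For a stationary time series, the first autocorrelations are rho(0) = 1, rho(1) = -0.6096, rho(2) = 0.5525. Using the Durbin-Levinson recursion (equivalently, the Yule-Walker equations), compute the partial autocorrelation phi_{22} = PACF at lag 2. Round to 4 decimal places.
\phi_{22} = 0.2879

The PACF at lag k is phi_{kk}, the last component of the solution
to the Yule-Walker system G_k phi = r_k where
  (G_k)_{ij} = rho(|i - j|), (r_k)_i = rho(i), i,j = 1..k.
Equivalently, Durbin-Levinson gives phi_{kk} iteratively:
  phi_{11} = rho(1)
  phi_{kk} = [rho(k) - sum_{j=1..k-1} phi_{k-1,j} rho(k-j)]
            / [1 - sum_{j=1..k-1} phi_{k-1,j} rho(j)],
  phi_{k,j} = phi_{k-1,j} - phi_{kk} phi_{k-1,k-j},  j = 1..k-1.
Step k = 1:
  phi_11 = rho(1) = -0.6096.
Step k = 2:
  phi_22 = [rho(2) - phi_11 rho(1)] / [1 - phi_11 rho(1)] = [0.5525 - (-0.6096)(-0.6096)] / [1 - (-0.6096)(-0.6096)]
         = 0.18088784 / 0.62838784 = 0.2879.
Therefore phi_{22} = 0.2879.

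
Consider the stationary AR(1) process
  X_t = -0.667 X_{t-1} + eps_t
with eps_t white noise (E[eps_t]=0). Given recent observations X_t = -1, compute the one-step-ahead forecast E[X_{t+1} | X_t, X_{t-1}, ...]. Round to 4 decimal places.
E[X_{t+1} \mid \mathcal F_t] = 0.6670

For an AR(p) model X_t = c + sum_i phi_i X_{t-i} + eps_t, the
one-step-ahead conditional mean is
  E[X_{t+1} | X_t, ...] = c + sum_i phi_i X_{t+1-i}.
Substitute known values:
  E[X_{t+1} | ...] = (-0.667) * (-1)
                   = 0.6670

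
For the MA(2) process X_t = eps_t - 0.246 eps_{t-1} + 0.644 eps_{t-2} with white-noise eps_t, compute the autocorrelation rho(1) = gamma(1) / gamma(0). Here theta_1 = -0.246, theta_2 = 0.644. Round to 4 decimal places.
\rho(1) = -0.2741

For an MA(q) process with theta_0 = 1, the autocovariance is
  gamma(k) = sigma^2 * sum_{i=0..q-k} theta_i * theta_{i+k},
and rho(k) = gamma(k) / gamma(0). Sigma^2 cancels.
  numerator   = (1)*(-0.246) + (-0.246)*(0.644) = -0.404424.
  denominator = (1)^2 + (-0.246)^2 + (0.644)^2 = 1.475252.
  rho(1) = -0.404424 / 1.475252 = -0.2741.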